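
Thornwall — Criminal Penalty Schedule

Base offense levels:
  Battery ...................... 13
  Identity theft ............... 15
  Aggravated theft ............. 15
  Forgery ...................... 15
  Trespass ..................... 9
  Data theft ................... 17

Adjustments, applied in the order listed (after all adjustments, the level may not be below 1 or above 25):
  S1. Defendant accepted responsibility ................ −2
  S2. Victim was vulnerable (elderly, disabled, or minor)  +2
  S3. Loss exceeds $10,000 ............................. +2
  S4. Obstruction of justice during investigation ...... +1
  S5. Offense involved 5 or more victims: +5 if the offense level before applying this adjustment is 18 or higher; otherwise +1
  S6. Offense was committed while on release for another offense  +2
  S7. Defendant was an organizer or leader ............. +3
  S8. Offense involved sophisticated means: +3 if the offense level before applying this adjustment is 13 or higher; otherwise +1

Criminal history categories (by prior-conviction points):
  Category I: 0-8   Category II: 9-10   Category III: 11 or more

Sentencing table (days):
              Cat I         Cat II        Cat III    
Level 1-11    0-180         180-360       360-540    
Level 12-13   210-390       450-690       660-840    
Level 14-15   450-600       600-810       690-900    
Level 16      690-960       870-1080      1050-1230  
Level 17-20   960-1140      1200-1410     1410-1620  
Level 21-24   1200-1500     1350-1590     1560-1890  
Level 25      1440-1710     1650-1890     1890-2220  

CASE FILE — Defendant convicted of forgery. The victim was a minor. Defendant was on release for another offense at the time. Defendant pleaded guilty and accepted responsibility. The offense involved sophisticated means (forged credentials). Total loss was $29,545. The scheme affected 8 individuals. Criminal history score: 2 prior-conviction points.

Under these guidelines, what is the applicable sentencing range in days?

Base offense level for forgery: 15.
S1 applies: 15 − 2 = 13.
S2 applies: 13 + 2 = 15.
S3 applies: 15 + 2 = 17.
S5 applies (level before this adjustment is 17 < 18, so +1): 17 + 1 = 18.
S6 applies: 18 + 2 = 20.
S8 applies (level before this adjustment is 20 ≥ 13, so +3): 20 + 3 = 23.
Final offense level: 23.
Criminal history: 2 prior points → Category I (0-8).
Level 23 falls in the 21-24 band.
Grid: Level 21-24 × Category I = 1200-1500 days.

1200-1500 days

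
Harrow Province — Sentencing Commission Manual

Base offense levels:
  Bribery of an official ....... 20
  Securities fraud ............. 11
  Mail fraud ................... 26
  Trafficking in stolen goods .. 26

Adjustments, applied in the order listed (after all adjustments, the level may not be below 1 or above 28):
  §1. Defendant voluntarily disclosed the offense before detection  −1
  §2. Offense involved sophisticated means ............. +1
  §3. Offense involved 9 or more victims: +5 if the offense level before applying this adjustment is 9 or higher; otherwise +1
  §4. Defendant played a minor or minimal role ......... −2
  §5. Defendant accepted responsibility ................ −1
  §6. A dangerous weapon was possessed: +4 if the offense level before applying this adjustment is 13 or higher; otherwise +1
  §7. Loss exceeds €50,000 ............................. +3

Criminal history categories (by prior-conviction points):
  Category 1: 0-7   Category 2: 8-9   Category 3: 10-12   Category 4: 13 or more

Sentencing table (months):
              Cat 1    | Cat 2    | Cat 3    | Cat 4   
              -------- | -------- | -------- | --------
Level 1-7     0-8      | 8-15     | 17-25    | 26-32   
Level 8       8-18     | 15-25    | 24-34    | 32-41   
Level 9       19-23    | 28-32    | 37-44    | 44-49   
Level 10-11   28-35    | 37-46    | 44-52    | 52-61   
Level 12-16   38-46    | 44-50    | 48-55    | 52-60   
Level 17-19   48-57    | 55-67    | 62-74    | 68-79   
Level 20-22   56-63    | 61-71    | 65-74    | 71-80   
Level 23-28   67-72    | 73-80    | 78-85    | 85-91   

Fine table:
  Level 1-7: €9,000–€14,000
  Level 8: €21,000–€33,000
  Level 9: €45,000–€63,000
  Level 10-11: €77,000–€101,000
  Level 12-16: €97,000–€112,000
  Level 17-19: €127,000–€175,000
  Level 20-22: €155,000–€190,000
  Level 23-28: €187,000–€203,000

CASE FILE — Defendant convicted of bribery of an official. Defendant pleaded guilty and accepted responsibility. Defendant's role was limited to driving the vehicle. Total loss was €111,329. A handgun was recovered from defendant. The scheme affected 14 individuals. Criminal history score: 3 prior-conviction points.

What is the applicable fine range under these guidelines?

Base offense level for bribery of an official: 20.
§2 does not apply.
§3 applies (level before this adjustment is 20 ≥ 9, so +5): 20 + 5 = 25.
§4 applies: 25 − 2 = 23.
§5 applies: 23 − 1 = 22.
§6 applies (level before this adjustment is 22 ≥ 13, so +4): 22 + 4 = 26.
§7 applies: 26 + 3 = 29.
Level 29 exceeds the maximum of 28; capped at 28.
Final offense level: 28.
Level 28 falls in the 23-28 band.
Fine table: Level 23-28 → €187,000–€203,000.

€187,000–€203,000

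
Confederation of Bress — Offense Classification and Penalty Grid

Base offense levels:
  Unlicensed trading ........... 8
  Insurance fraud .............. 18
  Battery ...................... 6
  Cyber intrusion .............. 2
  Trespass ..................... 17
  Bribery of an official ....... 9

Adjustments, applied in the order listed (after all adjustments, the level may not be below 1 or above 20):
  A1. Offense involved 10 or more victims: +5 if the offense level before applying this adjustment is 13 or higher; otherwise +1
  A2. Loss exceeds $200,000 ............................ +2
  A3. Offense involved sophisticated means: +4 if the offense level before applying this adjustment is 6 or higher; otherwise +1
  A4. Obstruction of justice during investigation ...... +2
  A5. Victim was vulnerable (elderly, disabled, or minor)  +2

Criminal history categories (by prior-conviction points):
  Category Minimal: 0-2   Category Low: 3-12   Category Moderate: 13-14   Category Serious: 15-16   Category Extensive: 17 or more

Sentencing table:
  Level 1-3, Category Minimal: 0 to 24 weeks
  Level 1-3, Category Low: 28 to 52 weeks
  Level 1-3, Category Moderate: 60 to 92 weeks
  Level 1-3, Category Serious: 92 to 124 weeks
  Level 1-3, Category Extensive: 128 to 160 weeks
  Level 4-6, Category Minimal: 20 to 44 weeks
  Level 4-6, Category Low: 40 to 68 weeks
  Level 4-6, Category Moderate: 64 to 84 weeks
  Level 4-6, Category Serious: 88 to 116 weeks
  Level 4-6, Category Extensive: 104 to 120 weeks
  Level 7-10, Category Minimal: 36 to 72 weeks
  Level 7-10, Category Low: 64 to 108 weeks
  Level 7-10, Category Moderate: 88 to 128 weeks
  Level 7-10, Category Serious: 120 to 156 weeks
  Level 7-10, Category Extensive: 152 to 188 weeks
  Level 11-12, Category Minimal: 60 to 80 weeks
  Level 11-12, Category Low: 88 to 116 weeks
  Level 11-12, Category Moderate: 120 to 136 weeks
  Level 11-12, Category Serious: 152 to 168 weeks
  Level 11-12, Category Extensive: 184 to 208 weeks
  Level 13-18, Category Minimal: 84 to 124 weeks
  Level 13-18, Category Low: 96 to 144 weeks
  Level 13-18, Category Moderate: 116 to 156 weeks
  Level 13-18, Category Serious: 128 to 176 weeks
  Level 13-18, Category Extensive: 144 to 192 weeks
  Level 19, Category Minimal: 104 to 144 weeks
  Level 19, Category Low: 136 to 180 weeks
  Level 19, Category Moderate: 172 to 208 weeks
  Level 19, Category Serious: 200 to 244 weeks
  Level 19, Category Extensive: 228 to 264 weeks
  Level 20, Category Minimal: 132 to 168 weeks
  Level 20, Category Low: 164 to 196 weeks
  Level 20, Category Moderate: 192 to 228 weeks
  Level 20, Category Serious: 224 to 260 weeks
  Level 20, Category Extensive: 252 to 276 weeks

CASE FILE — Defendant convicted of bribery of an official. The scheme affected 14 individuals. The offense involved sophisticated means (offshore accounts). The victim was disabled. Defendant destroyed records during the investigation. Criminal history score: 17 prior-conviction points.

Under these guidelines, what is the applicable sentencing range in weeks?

144-192 weeks

Base offense level for bribery of an official: 9.
A1 applies (level before this adjustment is 9 < 13, so +1): 9 + 1 = 10.
A3 applies (level before this adjustment is 10 ≥ 6, so +4): 10 + 4 = 14.
A4 applies: 14 + 2 = 16.
A5 applies: 16 + 2 = 18.
Final offense level: 18.
Criminal history: 17 prior points → Category Extensive (17+).
Level 18 falls in the 13-18 band.
Grid: Level 13-18 × Category Extensive = 144-192 weeks.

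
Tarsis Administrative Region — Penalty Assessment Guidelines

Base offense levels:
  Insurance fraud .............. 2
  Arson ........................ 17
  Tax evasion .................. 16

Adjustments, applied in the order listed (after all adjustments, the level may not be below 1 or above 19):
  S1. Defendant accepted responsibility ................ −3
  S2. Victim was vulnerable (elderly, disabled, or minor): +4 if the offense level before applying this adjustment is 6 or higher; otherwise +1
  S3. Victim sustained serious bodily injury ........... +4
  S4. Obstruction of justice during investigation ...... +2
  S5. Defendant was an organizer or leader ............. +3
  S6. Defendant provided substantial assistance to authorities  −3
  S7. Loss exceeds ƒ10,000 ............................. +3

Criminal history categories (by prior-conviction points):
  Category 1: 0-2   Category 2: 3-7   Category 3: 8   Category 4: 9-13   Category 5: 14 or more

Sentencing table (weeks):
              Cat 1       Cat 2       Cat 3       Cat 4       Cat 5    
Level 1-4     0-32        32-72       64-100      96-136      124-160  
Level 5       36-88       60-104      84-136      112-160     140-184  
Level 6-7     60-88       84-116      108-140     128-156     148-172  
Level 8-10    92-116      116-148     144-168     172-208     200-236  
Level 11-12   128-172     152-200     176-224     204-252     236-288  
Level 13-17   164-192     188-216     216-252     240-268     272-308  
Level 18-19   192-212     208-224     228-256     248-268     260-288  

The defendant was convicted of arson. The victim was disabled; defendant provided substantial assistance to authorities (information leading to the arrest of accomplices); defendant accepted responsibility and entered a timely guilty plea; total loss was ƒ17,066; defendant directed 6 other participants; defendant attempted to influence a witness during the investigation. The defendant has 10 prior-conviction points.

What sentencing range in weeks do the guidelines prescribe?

248-268 weeks

Base offense level for arson: 17.
S1 applies: 17 − 3 = 14.
S2 applies (level before this adjustment is 14 ≥ 6, so +4): 14 + 4 = 18.
S4 applies: 18 + 2 = 20.
S5 applies: 20 + 3 = 23.
S6 applies: 23 − 3 = 20.
S7 applies: 20 + 3 = 23.
Level 23 exceeds the maximum of 19; capped at 19.
Final offense level: 19.
Criminal history: 10 prior points → Category 4 (9-13).
Level 19 falls in the 18-19 band.
Grid: Level 18-19 × Category 4 = 248-268 weeks.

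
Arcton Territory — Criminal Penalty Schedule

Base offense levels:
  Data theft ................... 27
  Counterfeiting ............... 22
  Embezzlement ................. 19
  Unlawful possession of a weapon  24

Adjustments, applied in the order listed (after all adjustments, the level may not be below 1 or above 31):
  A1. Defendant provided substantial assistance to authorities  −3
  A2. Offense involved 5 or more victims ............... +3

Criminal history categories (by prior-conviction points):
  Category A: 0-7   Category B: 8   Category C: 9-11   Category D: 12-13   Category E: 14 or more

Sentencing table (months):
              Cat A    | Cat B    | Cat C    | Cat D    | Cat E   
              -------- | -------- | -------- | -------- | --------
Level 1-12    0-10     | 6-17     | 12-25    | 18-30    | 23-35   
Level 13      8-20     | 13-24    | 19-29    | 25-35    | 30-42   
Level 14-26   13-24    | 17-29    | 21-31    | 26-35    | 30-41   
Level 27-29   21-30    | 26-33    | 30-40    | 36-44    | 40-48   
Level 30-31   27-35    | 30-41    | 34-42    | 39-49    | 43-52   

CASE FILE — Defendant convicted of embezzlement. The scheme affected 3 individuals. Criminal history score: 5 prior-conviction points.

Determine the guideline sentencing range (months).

Base offense level for embezzlement: 19.
Final offense level: 19.
Criminal history: 5 prior points → Category A (0-7).
Level 19 falls in the 14-26 band.
Grid: Level 14-26 × Category A = 13-24 months.

13-24 months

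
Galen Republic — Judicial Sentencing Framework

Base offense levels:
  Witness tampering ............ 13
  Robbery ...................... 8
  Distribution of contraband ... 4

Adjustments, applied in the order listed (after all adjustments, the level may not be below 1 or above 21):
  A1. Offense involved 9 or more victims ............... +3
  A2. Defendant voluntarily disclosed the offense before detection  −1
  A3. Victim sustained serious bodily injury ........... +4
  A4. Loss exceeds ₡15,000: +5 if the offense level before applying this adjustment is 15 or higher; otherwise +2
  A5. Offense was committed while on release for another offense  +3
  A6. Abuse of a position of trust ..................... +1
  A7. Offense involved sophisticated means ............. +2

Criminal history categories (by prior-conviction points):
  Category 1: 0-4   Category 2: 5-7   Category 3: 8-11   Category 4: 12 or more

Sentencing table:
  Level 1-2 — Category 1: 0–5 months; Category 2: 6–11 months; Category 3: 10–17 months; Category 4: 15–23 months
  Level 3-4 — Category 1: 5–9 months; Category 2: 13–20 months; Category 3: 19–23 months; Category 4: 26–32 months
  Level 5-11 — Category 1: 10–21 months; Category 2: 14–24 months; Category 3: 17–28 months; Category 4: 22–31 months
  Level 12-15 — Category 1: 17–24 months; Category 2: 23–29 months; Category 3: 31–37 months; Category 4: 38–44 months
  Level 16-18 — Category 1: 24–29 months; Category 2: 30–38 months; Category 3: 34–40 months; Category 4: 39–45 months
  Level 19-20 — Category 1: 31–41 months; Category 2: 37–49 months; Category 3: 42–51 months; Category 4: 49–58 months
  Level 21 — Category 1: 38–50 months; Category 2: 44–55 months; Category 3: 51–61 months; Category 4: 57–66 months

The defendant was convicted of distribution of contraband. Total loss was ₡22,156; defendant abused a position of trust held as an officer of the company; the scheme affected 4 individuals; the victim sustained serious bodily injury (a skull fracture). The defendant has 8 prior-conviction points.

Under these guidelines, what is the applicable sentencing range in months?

Base offense level for distribution of contraband: 4.
A1 does not apply.
A2 does not apply.
A3 applies: 4 + 4 = 8.
A4 applies (level before this adjustment is 8 < 15, so +2): 8 + 2 = 10.
A5 does not apply.
A6 applies: 10 + 1 = 11.
Final offense level: 11.
Criminal history: 8 prior points → Category 3 (8-11).
Level 11 falls in the 5-11 band.
Grid: Level 5-11 × Category 3 = 17-28 months.

17-28 months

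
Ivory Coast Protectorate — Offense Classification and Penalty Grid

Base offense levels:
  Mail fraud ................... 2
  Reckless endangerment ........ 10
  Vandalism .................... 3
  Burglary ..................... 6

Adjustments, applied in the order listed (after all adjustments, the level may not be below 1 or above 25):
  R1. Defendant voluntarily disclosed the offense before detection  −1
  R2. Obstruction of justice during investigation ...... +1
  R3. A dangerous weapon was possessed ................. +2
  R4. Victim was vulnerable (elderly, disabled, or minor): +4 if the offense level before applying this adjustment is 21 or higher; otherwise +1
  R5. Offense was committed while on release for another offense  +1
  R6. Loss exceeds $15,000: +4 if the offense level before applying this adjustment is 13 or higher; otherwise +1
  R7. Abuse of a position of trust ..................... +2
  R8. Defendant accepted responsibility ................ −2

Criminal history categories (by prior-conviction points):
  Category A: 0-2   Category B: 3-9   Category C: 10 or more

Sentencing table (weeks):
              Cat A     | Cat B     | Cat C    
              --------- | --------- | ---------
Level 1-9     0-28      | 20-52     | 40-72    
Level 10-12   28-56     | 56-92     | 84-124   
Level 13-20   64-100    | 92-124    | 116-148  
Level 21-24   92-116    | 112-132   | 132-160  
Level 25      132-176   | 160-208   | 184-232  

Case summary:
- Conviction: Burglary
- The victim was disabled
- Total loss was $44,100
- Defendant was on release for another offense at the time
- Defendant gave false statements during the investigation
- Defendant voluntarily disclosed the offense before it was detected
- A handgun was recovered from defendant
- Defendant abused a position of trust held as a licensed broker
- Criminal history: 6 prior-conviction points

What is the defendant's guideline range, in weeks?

92-124 weeks

Base offense level for burglary: 6.
R1 applies: 6 − 1 = 5.
R2 applies: 5 + 1 = 6.
R3 applies: 6 + 2 = 8.
R4 applies (level before this adjustment is 8 < 21, so +1): 8 + 1 = 9.
R5 applies: 9 + 1 = 10.
R6 applies (level before this adjustment is 10 < 13, so +1): 10 + 1 = 11.
R7 applies: 11 + 2 = 13.
Final offense level: 13.
Criminal history: 6 prior points → Category B (3-9).
Level 13 falls in the 13-20 band.
Grid: Level 13-20 × Category B = 92-124 weeks.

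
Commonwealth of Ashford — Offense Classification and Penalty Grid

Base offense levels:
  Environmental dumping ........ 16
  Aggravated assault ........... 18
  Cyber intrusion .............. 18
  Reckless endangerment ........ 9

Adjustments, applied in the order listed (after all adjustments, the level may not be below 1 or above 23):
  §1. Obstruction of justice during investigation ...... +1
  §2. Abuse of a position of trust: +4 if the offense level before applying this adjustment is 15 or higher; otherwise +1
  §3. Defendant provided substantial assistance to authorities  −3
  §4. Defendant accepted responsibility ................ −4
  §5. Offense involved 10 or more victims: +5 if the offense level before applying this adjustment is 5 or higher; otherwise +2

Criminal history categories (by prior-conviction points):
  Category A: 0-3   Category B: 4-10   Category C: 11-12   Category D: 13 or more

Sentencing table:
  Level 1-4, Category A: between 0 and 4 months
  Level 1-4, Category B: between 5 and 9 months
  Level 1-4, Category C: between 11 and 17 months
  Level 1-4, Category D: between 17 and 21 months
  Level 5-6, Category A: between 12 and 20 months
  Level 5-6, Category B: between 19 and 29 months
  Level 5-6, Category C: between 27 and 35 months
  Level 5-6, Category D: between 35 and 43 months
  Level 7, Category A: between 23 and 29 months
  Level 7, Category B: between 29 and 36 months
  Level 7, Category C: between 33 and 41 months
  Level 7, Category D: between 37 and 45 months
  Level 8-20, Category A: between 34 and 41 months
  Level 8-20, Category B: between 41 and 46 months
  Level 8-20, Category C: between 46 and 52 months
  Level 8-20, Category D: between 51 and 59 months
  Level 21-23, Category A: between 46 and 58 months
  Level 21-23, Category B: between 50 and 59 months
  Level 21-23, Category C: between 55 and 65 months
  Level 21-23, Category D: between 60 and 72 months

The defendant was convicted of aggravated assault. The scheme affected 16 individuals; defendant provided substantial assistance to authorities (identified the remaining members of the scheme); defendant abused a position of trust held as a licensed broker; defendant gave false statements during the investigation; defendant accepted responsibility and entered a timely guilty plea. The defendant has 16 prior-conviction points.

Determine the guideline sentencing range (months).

60-72 months

Base offense level for aggravated assault: 18.
§1 applies: 18 + 1 = 19.
§2 applies (level before this adjustment is 19 ≥ 15, so +4): 19 + 4 = 23.
§3 applies: 23 − 3 = 20.
§4 applies: 20 − 4 = 16.
§5 applies (level before this adjustment is 16 ≥ 5, so +5): 16 + 5 = 21.
Final offense level: 21.
Criminal history: 16 prior points → Category D (13+).
Level 21 falls in the 21-23 band.
Grid: Level 21-23 × Category D = 60-72 months.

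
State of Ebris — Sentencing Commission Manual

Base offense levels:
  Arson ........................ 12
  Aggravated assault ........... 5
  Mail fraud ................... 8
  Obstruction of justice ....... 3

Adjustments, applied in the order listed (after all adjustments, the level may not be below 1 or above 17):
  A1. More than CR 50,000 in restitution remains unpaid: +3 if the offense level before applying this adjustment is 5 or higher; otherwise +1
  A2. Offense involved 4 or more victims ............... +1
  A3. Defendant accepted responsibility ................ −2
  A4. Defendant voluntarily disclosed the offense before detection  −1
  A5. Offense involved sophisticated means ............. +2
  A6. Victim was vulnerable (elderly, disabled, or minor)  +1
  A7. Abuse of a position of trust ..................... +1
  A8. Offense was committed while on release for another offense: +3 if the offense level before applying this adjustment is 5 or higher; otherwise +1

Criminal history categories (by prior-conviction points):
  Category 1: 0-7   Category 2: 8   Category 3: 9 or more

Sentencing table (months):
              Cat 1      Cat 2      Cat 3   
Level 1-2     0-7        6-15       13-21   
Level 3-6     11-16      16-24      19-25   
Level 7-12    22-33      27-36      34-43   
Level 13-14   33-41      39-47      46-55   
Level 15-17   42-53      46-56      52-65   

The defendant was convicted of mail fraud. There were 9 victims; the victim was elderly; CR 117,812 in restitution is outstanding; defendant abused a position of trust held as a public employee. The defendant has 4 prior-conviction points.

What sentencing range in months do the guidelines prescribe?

Base offense level for mail fraud: 8.
A1 applies (level before this adjustment is 8 ≥ 5, so +3): 8 + 3 = 11.
A2 applies: 11 + 1 = 12.
A4 does not apply.
A5 does not apply.
A6 applies: 12 + 1 = 13.
A7 applies: 13 + 1 = 14.
A8 does not apply.
Final offense level: 14.
Criminal history: 4 prior points → Category 1 (0-7).
Level 14 falls in the 13-14 band.
Grid: Level 13-14 × Category 1 = 33-41 months.

33-41 months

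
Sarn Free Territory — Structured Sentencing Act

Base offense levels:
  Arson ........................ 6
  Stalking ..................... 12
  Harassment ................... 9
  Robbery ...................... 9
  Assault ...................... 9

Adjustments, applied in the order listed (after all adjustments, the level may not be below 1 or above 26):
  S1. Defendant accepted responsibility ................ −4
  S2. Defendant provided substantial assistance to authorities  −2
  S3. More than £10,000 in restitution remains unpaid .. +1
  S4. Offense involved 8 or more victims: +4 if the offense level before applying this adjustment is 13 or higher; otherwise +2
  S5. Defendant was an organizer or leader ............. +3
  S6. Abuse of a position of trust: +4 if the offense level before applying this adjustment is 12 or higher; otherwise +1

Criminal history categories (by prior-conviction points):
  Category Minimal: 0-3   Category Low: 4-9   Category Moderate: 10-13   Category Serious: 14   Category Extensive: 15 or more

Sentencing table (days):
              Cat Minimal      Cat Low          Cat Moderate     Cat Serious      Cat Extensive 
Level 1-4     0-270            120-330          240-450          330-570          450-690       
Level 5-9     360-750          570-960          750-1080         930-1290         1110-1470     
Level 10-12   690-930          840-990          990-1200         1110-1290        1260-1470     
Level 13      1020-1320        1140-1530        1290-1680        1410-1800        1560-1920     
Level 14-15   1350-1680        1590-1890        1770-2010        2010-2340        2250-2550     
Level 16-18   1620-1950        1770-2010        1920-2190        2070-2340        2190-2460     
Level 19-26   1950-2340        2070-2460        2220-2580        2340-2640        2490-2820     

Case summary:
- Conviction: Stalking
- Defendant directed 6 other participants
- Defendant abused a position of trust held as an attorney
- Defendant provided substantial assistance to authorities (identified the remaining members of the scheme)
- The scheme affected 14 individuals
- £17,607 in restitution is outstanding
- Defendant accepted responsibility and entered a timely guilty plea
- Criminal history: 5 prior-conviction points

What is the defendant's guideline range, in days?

1770-2010 days

Base offense level for stalking: 12.
S1 applies: 12 − 4 = 8.
S2 applies: 8 − 2 = 6.
S3 applies: 6 + 1 = 7.
S4 applies (level before this adjustment is 7 < 13, so +2): 7 + 2 = 9.
S5 applies: 9 + 3 = 12.
S6 applies (level before this adjustment is 12 ≥ 12, so +4): 12 + 4 = 16.
Final offense level: 16.
Criminal history: 5 prior points → Category Low (4-9).
Level 16 falls in the 16-18 band.
Grid: Level 16-18 × Category Low = 1770-2010 days.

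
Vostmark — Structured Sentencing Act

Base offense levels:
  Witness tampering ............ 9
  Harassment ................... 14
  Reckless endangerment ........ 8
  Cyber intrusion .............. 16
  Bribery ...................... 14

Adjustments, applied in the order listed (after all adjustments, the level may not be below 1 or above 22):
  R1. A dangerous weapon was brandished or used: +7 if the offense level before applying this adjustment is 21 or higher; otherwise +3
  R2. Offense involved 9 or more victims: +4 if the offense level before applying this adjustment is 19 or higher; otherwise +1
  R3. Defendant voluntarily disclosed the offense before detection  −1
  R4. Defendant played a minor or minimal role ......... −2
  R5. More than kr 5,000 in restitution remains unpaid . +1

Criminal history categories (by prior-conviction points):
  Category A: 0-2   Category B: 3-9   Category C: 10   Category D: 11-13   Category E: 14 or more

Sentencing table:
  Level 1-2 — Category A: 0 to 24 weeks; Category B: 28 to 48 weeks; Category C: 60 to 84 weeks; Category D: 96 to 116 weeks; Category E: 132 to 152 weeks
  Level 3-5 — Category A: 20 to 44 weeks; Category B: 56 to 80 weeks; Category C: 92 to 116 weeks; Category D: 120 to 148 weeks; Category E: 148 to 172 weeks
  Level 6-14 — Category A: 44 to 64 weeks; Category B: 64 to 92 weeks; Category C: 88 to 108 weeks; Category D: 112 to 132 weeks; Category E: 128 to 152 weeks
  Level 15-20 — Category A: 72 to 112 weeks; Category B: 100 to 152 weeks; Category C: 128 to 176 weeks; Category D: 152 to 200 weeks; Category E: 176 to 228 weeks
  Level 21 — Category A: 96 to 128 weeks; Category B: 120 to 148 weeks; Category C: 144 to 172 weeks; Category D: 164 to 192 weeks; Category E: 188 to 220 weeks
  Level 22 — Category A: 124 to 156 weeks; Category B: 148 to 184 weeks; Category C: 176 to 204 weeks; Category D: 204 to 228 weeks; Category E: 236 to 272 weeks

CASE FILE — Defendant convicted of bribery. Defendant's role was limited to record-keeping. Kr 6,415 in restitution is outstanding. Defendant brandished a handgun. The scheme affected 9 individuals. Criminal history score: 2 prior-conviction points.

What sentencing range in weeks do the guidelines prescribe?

72-112 weeks

Base offense level for bribery: 14.
R1 applies (level before this adjustment is 14 < 21, so +3): 14 + 3 = 17.
R2 applies (level before this adjustment is 17 < 19, so +1): 17 + 1 = 18.
R4 applies: 18 − 2 = 16.
R5 applies: 16 + 1 = 17.
Final offense level: 17.
Criminal history: 2 prior points → Category A (0-2).
Level 17 falls in the 15-20 band.
Grid: Level 15-20 × Category A = 72-112 weeks.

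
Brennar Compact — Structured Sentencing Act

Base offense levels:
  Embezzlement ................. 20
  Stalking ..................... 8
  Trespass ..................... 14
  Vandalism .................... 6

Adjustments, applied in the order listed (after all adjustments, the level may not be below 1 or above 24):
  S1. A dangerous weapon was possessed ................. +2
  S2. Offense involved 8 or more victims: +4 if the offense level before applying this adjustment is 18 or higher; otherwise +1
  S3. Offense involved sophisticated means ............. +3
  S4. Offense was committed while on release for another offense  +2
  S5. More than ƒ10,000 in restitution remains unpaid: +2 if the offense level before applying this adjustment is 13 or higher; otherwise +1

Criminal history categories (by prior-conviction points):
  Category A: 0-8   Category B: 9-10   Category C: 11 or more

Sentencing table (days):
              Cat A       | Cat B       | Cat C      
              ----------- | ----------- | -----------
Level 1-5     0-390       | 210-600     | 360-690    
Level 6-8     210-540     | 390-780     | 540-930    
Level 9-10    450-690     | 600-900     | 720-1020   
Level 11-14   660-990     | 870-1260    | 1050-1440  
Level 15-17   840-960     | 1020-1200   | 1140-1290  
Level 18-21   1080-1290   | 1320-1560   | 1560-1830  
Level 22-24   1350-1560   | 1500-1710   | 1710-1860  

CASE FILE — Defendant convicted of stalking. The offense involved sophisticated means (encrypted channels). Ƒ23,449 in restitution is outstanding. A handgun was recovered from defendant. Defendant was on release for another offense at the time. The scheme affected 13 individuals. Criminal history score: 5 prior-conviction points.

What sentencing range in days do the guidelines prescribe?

Base offense level for stalking: 8.
S1 applies: 8 + 2 = 10.
S2 applies (level before this adjustment is 10 < 18, so +1): 10 + 1 = 11.
S3 applies: 11 + 3 = 14.
S4 applies: 14 + 2 = 16.
S5 applies (level before this adjustment is 16 ≥ 13, so +2): 16 + 2 = 18.
Final offense level: 18.
Criminal history: 5 prior points → Category A (0-8).
Level 18 falls in the 18-21 band.
Grid: Level 18-21 × Category A = 1080-1290 days.

1080-1290 days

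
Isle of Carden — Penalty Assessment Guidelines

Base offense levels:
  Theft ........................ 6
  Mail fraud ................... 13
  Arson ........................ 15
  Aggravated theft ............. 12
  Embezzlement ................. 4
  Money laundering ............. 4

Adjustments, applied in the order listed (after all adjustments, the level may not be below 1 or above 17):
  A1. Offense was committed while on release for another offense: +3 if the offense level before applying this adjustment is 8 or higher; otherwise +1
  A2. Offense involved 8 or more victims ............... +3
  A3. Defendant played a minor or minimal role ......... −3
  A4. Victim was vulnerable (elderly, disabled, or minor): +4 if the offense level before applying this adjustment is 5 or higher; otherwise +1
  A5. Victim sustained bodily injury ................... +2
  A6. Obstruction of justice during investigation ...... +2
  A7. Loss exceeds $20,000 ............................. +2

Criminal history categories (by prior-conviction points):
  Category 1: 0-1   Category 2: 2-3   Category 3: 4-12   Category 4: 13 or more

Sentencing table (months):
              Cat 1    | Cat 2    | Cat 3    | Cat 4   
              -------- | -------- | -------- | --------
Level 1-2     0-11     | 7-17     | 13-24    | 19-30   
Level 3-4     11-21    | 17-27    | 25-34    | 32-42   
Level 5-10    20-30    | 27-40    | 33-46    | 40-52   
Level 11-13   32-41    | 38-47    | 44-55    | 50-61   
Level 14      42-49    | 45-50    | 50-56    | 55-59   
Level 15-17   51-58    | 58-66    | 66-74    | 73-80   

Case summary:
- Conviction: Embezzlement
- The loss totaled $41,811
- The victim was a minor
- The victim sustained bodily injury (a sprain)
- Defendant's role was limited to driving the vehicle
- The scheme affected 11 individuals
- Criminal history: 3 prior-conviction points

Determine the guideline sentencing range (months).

27-40 months

Base offense level for embezzlement: 4.
A1 does not apply.
A2 applies: 4 + 3 = 7.
A3 applies: 7 − 3 = 4.
A4 applies (level before this adjustment is 4 < 5, so +1): 4 + 1 = 5.
A5 applies: 5 + 2 = 7.
A6 does not apply.
A7 applies: 7 + 2 = 9.
Final offense level: 9.
Criminal history: 3 prior points → Category 2 (2-3).
Level 9 falls in the 5-10 band.
Grid: Level 5-10 × Category 2 = 27-40 months.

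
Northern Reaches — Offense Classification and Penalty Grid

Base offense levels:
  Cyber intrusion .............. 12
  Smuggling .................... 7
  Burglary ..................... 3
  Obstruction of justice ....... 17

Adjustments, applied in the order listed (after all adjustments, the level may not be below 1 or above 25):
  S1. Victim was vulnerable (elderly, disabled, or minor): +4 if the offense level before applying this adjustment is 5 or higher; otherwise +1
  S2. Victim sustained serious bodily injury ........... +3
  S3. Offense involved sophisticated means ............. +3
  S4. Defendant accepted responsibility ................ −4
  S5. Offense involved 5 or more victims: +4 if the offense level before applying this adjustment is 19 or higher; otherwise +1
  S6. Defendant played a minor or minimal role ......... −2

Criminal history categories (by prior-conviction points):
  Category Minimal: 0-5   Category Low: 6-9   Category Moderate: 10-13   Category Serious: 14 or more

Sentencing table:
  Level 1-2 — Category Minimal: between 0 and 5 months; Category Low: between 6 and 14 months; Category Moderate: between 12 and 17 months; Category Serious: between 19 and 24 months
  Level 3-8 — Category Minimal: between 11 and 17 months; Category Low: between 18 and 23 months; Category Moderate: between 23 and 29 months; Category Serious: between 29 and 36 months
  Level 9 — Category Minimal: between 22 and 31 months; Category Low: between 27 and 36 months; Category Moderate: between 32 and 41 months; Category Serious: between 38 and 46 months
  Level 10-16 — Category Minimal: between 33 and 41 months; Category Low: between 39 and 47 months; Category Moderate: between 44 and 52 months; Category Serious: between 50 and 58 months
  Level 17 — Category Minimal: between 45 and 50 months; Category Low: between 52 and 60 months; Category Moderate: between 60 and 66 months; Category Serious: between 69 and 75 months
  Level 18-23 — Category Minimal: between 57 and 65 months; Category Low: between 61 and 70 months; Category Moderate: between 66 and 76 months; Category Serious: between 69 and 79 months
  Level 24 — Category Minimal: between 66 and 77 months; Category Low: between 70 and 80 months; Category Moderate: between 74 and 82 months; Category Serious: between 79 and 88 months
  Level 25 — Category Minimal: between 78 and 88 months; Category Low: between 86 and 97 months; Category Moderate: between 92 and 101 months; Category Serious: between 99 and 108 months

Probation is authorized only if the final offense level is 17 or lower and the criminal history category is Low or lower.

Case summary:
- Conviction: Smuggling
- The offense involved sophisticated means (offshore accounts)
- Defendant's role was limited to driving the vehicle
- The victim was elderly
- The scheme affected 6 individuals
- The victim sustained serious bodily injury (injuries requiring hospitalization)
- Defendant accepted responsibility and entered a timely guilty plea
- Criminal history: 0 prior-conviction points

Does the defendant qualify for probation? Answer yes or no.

Base offense level for smuggling: 7.
S1 applies (level before this adjustment is 7 ≥ 5, so +4): 7 + 4 = 11.
S2 applies: 11 + 3 = 14.
S3 applies: 14 + 3 = 17.
S4 applies: 17 − 4 = 13.
S5 applies (level before this adjustment is 13 < 19, so +1): 13 + 1 = 14.
S6 applies: 14 − 2 = 12.
Final offense level: 12.
Criminal history: 0 prior points → Category Minimal (0-5).
Level 12 falls in the 10-16 band.
Grid: Level 10-16 × Category Minimal = 33-41 months.
Probation check: level 12 ≤ 17 and category Minimal ≤ Low → eligible.

Yes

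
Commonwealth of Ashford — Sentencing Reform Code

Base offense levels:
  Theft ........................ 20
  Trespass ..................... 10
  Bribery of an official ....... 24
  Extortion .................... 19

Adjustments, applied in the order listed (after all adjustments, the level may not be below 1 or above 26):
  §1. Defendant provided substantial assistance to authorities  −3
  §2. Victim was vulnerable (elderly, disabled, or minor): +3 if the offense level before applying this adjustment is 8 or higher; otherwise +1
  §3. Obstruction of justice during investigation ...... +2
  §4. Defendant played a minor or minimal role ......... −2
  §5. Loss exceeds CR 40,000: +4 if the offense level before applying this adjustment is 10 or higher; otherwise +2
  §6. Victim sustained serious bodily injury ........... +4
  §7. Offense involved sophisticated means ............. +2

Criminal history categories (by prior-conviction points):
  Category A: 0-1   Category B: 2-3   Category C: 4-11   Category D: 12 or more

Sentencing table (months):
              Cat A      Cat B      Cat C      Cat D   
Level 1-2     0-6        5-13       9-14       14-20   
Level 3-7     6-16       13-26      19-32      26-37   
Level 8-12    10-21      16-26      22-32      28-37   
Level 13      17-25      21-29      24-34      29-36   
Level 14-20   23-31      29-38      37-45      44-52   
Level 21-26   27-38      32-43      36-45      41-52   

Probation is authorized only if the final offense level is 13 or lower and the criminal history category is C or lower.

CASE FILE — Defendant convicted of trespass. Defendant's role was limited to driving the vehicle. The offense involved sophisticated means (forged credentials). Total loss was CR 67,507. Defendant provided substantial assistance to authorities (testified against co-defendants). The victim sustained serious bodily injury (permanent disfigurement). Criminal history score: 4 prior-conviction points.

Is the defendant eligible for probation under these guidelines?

Yes

Base offense level for trespass: 10.
§1 applies: 10 − 3 = 7.
§2 does not apply.
§4 applies: 7 − 2 = 5.
§5 applies (level before this adjustment is 5 < 10, so +2): 5 + 2 = 7.
§6 applies: 7 + 4 = 11.
§7 applies: 11 + 2 = 13.
Final offense level: 13.
Criminal history: 4 prior points → Category C (4-11).
Level 13 falls in the 13 band.
Grid: Level 13 × Category C = 24-34 months.
Probation check: level 13 ≤ 13 and category C ≤ C → eligible.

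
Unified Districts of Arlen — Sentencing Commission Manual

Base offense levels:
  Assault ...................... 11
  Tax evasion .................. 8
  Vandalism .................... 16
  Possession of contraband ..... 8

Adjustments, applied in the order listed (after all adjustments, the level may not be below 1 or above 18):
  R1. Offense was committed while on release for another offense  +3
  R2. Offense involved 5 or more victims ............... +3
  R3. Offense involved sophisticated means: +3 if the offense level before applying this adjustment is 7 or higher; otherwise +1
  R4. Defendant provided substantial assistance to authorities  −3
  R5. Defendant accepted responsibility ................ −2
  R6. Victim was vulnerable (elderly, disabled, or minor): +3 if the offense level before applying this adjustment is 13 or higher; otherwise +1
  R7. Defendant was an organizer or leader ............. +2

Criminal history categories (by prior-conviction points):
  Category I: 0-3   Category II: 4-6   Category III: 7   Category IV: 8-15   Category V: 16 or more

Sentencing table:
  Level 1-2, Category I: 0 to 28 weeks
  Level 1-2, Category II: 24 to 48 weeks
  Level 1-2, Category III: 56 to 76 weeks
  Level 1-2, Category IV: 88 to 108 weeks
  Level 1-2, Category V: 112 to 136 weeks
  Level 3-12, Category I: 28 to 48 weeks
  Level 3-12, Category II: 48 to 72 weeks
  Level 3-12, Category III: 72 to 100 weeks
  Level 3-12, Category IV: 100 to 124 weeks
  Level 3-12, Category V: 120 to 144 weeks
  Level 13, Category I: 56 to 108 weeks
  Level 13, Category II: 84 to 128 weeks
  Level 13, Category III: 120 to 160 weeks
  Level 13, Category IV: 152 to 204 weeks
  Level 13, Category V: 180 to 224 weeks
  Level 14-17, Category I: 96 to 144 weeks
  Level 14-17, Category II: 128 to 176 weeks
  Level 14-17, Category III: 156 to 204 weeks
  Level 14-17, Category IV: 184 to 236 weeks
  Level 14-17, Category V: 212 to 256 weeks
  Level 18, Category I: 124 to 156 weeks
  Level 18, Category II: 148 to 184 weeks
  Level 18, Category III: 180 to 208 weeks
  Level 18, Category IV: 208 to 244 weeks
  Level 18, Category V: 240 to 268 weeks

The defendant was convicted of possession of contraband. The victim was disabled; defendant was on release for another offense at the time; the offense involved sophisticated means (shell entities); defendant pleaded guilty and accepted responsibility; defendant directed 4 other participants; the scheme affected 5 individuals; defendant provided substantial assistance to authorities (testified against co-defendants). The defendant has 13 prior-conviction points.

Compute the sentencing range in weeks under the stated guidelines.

Base offense level for possession of contraband: 8.
R1 applies: 8 + 3 = 11.
R2 applies: 11 + 3 = 14.
R3 applies (level before this adjustment is 14 ≥ 7, so +3): 14 + 3 = 17.
R4 applies: 17 − 3 = 14.
R5 applies: 14 − 2 = 12.
R6 applies (level before this adjustment is 12 < 13, so +1): 12 + 1 = 13.
R7 applies: 13 + 2 = 15.
Final offense level: 15.
Criminal history: 13 prior points → Category IV (8-15).
Level 15 falls in the 14-17 band.
Grid: Level 14-17 × Category IV = 184-236 weeks.

184-236 weeks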